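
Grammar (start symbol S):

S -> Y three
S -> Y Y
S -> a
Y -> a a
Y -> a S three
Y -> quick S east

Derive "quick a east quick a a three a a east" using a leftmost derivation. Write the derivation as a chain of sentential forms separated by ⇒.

S ⇒ Y Y ⇒ quick S east Y ⇒ quick a east Y ⇒ quick a east quick S east ⇒ quick a east quick Y Y east ⇒ quick a east quick a S three Y east ⇒ quick a east quick a a three Y east ⇒ quick a east quick a a three a a east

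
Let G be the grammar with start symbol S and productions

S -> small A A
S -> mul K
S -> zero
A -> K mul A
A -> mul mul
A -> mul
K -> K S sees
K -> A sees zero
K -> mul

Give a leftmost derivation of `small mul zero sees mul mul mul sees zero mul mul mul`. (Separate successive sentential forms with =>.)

S => small A A => small K mul A A => small A sees zero mul A A => small K mul A sees zero mul A A => small K S sees mul A sees zero mul A A => small mul S sees mul A sees zero mul A A => small mul zero sees mul A sees zero mul A A => small mul zero sees mul mul mul sees zero mul A A => small mul zero sees mul mul mul sees zero mul mul A => small mul zero sees mul mul mul sees zero mul mul mul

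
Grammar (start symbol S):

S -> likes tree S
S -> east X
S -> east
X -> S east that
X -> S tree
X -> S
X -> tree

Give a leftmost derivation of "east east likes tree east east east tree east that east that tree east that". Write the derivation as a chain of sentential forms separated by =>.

S => east X => east S east that => east east X east that => east east S tree east that => east east likes tree S tree east that => east east likes tree east X tree east that => east east likes tree east S east that tree east that => east east likes tree east east X east that tree east that => east east likes tree east east S east that east that tree east that => east east likes tree east east east X east that east that tree east that => east east likes tree east east east tree east that east that tree east that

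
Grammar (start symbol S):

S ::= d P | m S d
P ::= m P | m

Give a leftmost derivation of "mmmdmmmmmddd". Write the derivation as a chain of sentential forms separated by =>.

S => mSd   [S ::= m S d]
mSd => mmSdd   [S ::= m S d]
mmSdd => mmmSddd   [S ::= m S d]
mmmSddd => mmmdPddd   [S ::= d P]
mmmdPddd => mmmdmPddd   [P ::= m P]
mmmdmPddd => mmmdmmPddd   [P ::= m P]
mmmdmmPddd => mmmdmmmPddd   [P ::= m P]
mmmdmmmPddd => mmmdmmmmPddd   [P ::= m P]
mmmdmmmmPddd => mmmdmmmmmddd   [P ::= m]

S => mSd => mmSdd => mmmSddd => mmmdPddd => mmmdmPddd => mmmdmmPddd => mmmdmmmPddd => mmmdmmmmPddd => mmmdmmmmmddd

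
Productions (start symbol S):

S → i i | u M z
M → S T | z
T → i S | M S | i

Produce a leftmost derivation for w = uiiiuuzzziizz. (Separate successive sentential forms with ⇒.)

S ⇒ uMz ⇒ uSTz ⇒ uiiTz ⇒ uiiiSz ⇒ uiiiuMzz ⇒ uiiiuSTzz ⇒ uiiiuuMzTzz ⇒ uiiiuuzzTzz ⇒ uiiiuuzzMSzz ⇒ uiiiuuzzzSzz ⇒ uiiiuuzzziizz

S ⇒ uMz   [S → u M z]
uMz ⇒ uSTz   [M → S T]
uSTz ⇒ uiiTz   [S → i i]
uiiTz ⇒ uiiiSz   [T → i S]
uiiiSz ⇒ uiiiuMzz   [S → u M z]
uiiiuMzz ⇒ uiiiuSTzz   [M → S T]
uiiiuSTzz ⇒ uiiiuuMzTzz   [S → u M z]
uiiiuuMzTzz ⇒ uiiiuuzzTzz   [M → z]
uiiiuuzzTzz ⇒ uiiiuuzzMSzz   [T → M S]
uiiiuuzzMSzz ⇒ uiiiuuzzzSzz   [M → z]
uiiiuuzzzSzz ⇒ uiiiuuzzziizz   [S → i i]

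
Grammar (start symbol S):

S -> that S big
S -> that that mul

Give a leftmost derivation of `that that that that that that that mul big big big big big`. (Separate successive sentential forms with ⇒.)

S ⇒ that S big   [S -> that S big]
that S big ⇒ that that S big big   [S -> that S big]
that that S big big ⇒ that that that S big big big   [S -> that S big]
that that that S big big big ⇒ that that that that S big big big big   [S -> that S big]
that that that that S big big big big ⇒ that that that that that S big big big big big   [S -> that S big]
that that that that that S big big big big big ⇒ that that that that that that that mul big big big big big   [S -> that that mul]

S ⇒ that S big ⇒ that that S big big ⇒ that that that S big big big ⇒ that that that that S big big big big ⇒ that that that that that S big big big big big ⇒ that that that that that that that mul big big big big big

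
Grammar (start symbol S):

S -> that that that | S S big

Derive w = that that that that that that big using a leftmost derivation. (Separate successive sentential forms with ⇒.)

S ⇒ S S big   [S -> S S big]
S S big ⇒ that that that S big   [S -> that that that]
that that that S big ⇒ that that that that that that big   [S -> that that that]

S ⇒ S S big ⇒ that that that S big ⇒ that that that that that that big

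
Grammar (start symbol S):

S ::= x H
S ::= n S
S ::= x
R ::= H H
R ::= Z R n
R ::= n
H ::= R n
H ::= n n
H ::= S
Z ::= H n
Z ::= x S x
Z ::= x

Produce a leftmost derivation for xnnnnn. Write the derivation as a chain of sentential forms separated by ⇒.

S ⇒ xH ⇒ xRn ⇒ xHHn ⇒ xRnHn ⇒ xnnHn ⇒ xnnRnn ⇒ xnnnnn

S ⇒ xH   [S ::= x H]
xH ⇒ xRn   [H ::= R n]
xRn ⇒ xHHn   [R ::= H H]
xHHn ⇒ xRnHn   [H ::= R n]
xRnHn ⇒ xnnHn   [R ::= n]
xnnHn ⇒ xnnRnn   [H ::= R n]
xnnRnn ⇒ xnnnnn   [R ::= n]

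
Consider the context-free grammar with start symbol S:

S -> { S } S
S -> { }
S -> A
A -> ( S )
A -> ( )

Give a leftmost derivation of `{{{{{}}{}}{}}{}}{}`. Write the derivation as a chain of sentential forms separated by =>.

S => {S}S   [S -> { S } S]
{S}S => {{S}S}S   [S -> { S } S]
{{S}S}S => {{{S}S}S}S   [S -> { S } S]
{{{S}S}S}S => {{{{S}S}S}S}S   [S -> { S } S]
{{{{S}S}S}S}S => {{{{{}}S}S}S}S   [S -> { }]
{{{{{}}S}S}S}S => {{{{{}}{}}S}S}S   [S -> { }]
{{{{{}}{}}S}S}S => {{{{{}}{}}{}}S}S   [S -> { }]
{{{{{}}{}}{}}S}S => {{{{{}}{}}{}}{}}S   [S -> { }]
{{{{{}}{}}{}}{}}S => {{{{{}}{}}{}}{}}{}   [S -> { }]

S=>{S}S=>{{S}S}S=>{{{S}S}S}S=>{{{{S}S}S}S}S=>{{{{{}}S}S}S}S=>{{{{{}}{}}S}S}S=>{{{{{}}{}}{}}S}S=>{{{{{}}{}}{}}{}}S=>{{{{{}}{}}{}}{}}{}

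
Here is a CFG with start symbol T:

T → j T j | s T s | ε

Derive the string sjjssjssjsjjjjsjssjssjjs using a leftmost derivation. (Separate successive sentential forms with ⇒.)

T⇒sTs⇒sjTjs⇒sjjTjjs⇒sjjsTsjjs⇒sjjssTssjjs⇒sjjssjTjssjjs⇒sjjssjsTsjssjjs⇒sjjssjssTssjssjjs⇒sjjssjssjTjssjssjjs⇒sjjssjssjsTsjssjssjjs⇒sjjssjssjsjTjsjssjssjjs⇒sjjssjssjsjjTjjsjssjssjjs⇒sjjssjssjsjjjjsjssjssjjs

T ⇒ sTs   [T → s T s]
sTs ⇒ sjTjs   [T → j T j]
sjTjs ⇒ sjjTjjs   [T → j T j]
sjjTjjs ⇒ sjjsTsjjs   [T → s T s]
sjjsTsjjs ⇒ sjjssTssjjs   [T → s T s]
sjjssTssjjs ⇒ sjjssjTjssjjs   [T → j T j]
sjjssjTjssjjs ⇒ sjjssjsTsjssjjs   [T → s T s]
sjjssjsTsjssjjs ⇒ sjjssjssTssjssjjs   [T → s T s]
sjjssjssTssjssjjs ⇒ sjjssjssjTjssjssjjs   [T → j T j]
sjjssjssjTjssjssjjs ⇒ sjjssjssjsTsjssjssjjs   [T → s T s]
sjjssjssjsTsjssjssjjs ⇒ sjjssjssjsjTjsjssjssjjs   [T → j T j]
sjjssjssjsjTjsjssjssjjs ⇒ sjjssjssjsjjTjjsjssjssjjs   [T → j T j]
sjjssjssjsjjTjjsjssjssjjs ⇒ sjjssjssjsjjjjsjssjssjjs   [T → ε]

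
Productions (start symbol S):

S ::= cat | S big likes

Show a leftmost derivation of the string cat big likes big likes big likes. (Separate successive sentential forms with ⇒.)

S ⇒ S big likes ⇒ S big likes big likes ⇒ S big likes big likes big likes ⇒ cat big likes big likes big likes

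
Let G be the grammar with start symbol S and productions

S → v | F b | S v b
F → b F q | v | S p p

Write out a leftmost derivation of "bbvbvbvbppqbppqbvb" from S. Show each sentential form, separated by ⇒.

S⇒Svb⇒Fbvb⇒bFqbvb⇒bSppqbvb⇒bFbppqbvb⇒bbFqbppqbvb⇒bbSppqbppqbvb⇒bbSvbppqbppqbvb⇒bbSvbvbppqbppqbvb⇒bbFbvbvbppqbppqbvb⇒bbvbvbvbppqbppqbvb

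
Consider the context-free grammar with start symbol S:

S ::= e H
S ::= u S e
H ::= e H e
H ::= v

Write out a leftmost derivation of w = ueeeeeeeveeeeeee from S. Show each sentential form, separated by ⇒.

S ⇒ uSe ⇒ ueHe ⇒ ueeHee ⇒ ueeeHeee ⇒ ueeeeHeeee ⇒ ueeeeeHeeeee ⇒ ueeeeeeHeeeeee ⇒ ueeeeeeeHeeeeeee ⇒ ueeeeeeeveeeeeee

S ⇒ uSe   [S ::= u S e]
uSe ⇒ ueHe   [S ::= e H]
ueHe ⇒ ueeHee   [H ::= e H e]
ueeHee ⇒ ueeeHeee   [H ::= e H e]
ueeeHeee ⇒ ueeeeHeeee   [H ::= e H e]
ueeeeHeeee ⇒ ueeeeeHeeeee   [H ::= e H e]
ueeeeeHeeeee ⇒ ueeeeeeHeeeeee   [H ::= e H e]
ueeeeeeHeeeeee ⇒ ueeeeeeeHeeeeeee   [H ::= e H e]
ueeeeeeeHeeeeeee ⇒ ueeeeeeeveeeeeee   [H ::= v]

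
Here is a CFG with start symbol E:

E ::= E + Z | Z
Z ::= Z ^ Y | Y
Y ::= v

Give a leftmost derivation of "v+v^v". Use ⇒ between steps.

E ⇒ E+Z ⇒ Z+Z ⇒ Y+Z ⇒ v+Z ⇒ v+Z^Y ⇒ v+Y^Y ⇒ v+v^Y ⇒ v+v^v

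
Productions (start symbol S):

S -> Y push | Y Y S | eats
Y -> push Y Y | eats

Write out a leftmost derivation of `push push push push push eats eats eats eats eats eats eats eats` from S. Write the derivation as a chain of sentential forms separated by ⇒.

S ⇒ Y Y S ⇒ push Y Y Y S ⇒ push push Y Y Y Y S ⇒ push push push Y Y Y Y Y S ⇒ push push push push Y Y Y Y Y Y S ⇒ push push push push push Y Y Y Y Y Y Y S ⇒ push push push push push eats Y Y Y Y Y Y S ⇒ push push push push push eats eats Y Y Y Y Y S ⇒ push push push push push eats eats eats Y Y Y Y S ⇒ push push push push push eats eats eats eats Y Y Y S ⇒ push push push push push eats eats eats eats eats Y Y S ⇒ push push push push push eats eats eats eats eats eats Y S ⇒ push push push push push eats eats eats eats eats eats eats S ⇒ push push push push push eats eats eats eats eats eats eats eats

S ⇒ Y Y S   [S -> Y Y S]
Y Y S ⇒ push Y Y Y S   [Y -> push Y Y]
push Y Y Y S ⇒ push push Y Y Y Y S   [Y -> push Y Y]
push push Y Y Y Y S ⇒ push push push Y Y Y Y Y S   [Y -> push Y Y]
push push push Y Y Y Y Y S ⇒ push push push push Y Y Y Y Y Y S   [Y -> push Y Y]
push push push push Y Y Y Y Y Y S ⇒ push push push push push Y Y Y Y Y Y Y S   [Y -> push Y Y]
push push push push push Y Y Y Y Y Y Y S ⇒ push push push push push eats Y Y Y Y Y Y S   [Y -> eats]
push push push push push eats Y Y Y Y Y Y S ⇒ push push push push push eats eats Y Y Y Y Y S   [Y -> eats]
push push push push push eats eats Y Y Y Y Y S ⇒ push push push push push eats eats eats Y Y Y Y S   [Y -> eats]
push push push push push eats eats eats Y Y Y Y S ⇒ push push push push push eats eats eats eats Y Y Y S   [Y -> eats]
push push push push push eats eats eats eats Y Y Y S ⇒ push push push push push eats eats eats eats eats Y Y S   [Y -> eats]
push push push push push eats eats eats eats eats Y Y S ⇒ push push push push push eats eats eats eats eats eats Y S   [Y -> eats]
push push push push push eats eats eats eats eats eats Y S ⇒ push push push push push eats eats eats eats eats eats eats S   [Y -> eats]
push push push push push eats eats eats eats eats eats eats S ⇒ push push push push push eats eats eats eats eats eats eats eats   [S -> eats]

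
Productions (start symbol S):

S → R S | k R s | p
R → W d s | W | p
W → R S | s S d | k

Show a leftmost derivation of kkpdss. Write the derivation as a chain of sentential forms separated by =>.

S => kRs   [S → k R s]
kRs => kWdss   [R → W d s]
kWdss => kRSdss   [W → R S]
kRSdss => kWSdss   [R → W]
kWSdss => kkSdss   [W → k]
kkSdss => kkpdss   [S → p]

S => kRs => kWdss => kRSdss => kWSdss => kkSdss => kkpdss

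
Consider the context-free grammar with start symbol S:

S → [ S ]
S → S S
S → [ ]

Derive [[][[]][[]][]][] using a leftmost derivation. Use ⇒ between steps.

S ⇒ SS   [S → S S]
SS ⇒ [S]S   [S → [ S ]]
[S]S ⇒ [SS]S   [S → S S]
[SS]S ⇒ [[]S]S   [S → [ ]]
[[]S]S ⇒ [[]SS]S   [S → S S]
[[]SS]S ⇒ [[]SSS]S   [S → S S]
[[]SSS]S ⇒ [[][S]SS]S   [S → [ S ]]
[[][S]SS]S ⇒ [[][[]]SS]S   [S → [ ]]
[[][[]]SS]S ⇒ [[][[]][S]S]S   [S → [ S ]]
[[][[]][S]S]S ⇒ [[][[]][[]]S]S   [S → [ ]]
[[][[]][[]]S]S ⇒ [[][[]][[]][]]S   [S → [ ]]
[[][[]][[]][]]S ⇒ [[][[]][[]][]][]   [S → [ ]]

S ⇒ SS ⇒ [S]S ⇒ [SS]S ⇒ [[]S]S ⇒ [[]SS]S ⇒ [[]SSS]S ⇒ [[][S]SS]S ⇒ [[][[]]SS]S ⇒ [[][[]][S]S]S ⇒ [[][[]][[]]S]S ⇒ [[][[]][[]][]]S ⇒ [[][[]][[]][]][]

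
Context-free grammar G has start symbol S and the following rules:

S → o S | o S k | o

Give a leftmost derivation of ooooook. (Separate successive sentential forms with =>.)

S=>oS=>ooS=>oooSk=>ooooSk=>oooooSk=>ooooook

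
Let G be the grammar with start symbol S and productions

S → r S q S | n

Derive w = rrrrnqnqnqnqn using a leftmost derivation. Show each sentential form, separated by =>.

S=>rSqS=>rrSqSqS=>rrrSqSqSqS=>rrrrSqSqSqSqS=>rrrrnqSqSqSqS=>rrrrnqnqSqSqS=>rrrrnqnqnqSqS=>rrrrnqnqnqnqS=>rrrrnqnqnqnqn

S => rSqS   [S → r S q S]
rSqS => rrSqSqS   [S → r S q S]
rrSqSqS => rrrSqSqSqS   [S → r S q S]
rrrSqSqSqS => rrrrSqSqSqSqS   [S → r S q S]
rrrrSqSqSqSqS => rrrrnqSqSqSqS   [S → n]
rrrrnqSqSqSqS => rrrrnqnqSqSqS   [S → n]
rrrrnqnqSqSqS => rrrrnqnqnqSqS   [S → n]
rrrrnqnqnqSqS => rrrrnqnqnqnqS   [S → n]
rrrrnqnqnqnqS => rrrrnqnqnqnqn   [S → n]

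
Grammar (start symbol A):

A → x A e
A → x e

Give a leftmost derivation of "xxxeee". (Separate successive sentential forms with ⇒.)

A ⇒ xAe   [A → x A e]
xAe ⇒ xxAee   [A → x A e]
xxAee ⇒ xxxeee   [A → x e]

A⇒xAe⇒xxAee⇒xxxeee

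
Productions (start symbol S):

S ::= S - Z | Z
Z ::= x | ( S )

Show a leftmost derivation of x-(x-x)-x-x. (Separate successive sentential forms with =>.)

S => S-Z => S-Z-Z => S-Z-Z-Z => Z-Z-Z-Z => x-Z-Z-Z => x-(S)-Z-Z => x-(S-Z)-Z-Z => x-(Z-Z)-Z-Z => x-(x-Z)-Z-Z => x-(x-x)-Z-Z => x-(x-x)-x-Z => x-(x-x)-x-x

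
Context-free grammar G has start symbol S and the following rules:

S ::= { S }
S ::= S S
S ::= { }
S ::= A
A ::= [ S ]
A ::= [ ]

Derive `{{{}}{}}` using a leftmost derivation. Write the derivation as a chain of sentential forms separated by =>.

S=>{S}=>{SS}=>{{S}S}=>{{{}}S}=>{{{}}{}}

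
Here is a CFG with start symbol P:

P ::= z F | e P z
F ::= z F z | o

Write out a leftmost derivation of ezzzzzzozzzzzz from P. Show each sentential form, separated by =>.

P => ePz   [P ::= e P z]
ePz => ezFz   [P ::= z F]
ezFz => ezzFzz   [F ::= z F z]
ezzFzz => ezzzFzzz   [F ::= z F z]
ezzzFzzz => ezzzzFzzzz   [F ::= z F z]
ezzzzFzzzz => ezzzzzFzzzzz   [F ::= z F z]
ezzzzzFzzzzz => ezzzzzzFzzzzzz   [F ::= z F z]
ezzzzzzFzzzzzz => ezzzzzzozzzzzz   [F ::= o]

P=>ePz=>ezFz=>ezzFzz=>ezzzFzzz=>ezzzzFzzzz=>ezzzzzFzzzzz=>ezzzzzzFzzzzzz=>ezzzzzzozzzzzz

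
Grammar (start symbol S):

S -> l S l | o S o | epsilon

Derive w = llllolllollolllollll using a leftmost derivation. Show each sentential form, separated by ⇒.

S ⇒ lSl ⇒ llSll ⇒ lllSlll ⇒ llllSllll ⇒ lllloSollll ⇒ llllolSlollll ⇒ llllollSllollll ⇒ llllolllSlllollll ⇒ llllollloSolllollll ⇒ llllolllolSlolllollll ⇒ llllolllollolllollll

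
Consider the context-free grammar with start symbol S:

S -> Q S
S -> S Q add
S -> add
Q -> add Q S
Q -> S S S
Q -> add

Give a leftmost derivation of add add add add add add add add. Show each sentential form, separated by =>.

S => S Q add   [S -> S Q add]
S Q add => Q S Q add   [S -> Q S]
Q S Q add => add Q S S Q add   [Q -> add Q S]
add Q S S Q add => add S S S S S Q add   [Q -> S S S]
add S S S S S Q add => add add S S S S Q add   [S -> add]
add add S S S S Q add => add add add S S S Q add   [S -> add]
add add add S S S Q add => add add add add S S Q add   [S -> add]
add add add add S S Q add => add add add add add S Q add   [S -> add]
add add add add add S Q add => add add add add add add Q add   [S -> add]
add add add add add add Q add => add add add add add add add add   [Q -> add]

S => S Q add => Q S Q add => add Q S S Q add => add S S S S S Q add => add add S S S S Q add => add add add S S S Q add => add add add add S S Q add => add add add add add S Q add => add add add add add add Q add => add add add add add add add add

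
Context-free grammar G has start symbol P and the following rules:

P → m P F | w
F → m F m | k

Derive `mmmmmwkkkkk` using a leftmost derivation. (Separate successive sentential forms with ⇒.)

P ⇒ mPF   [P → m P F]
mPF ⇒ mmPFF   [P → m P F]
mmPFF ⇒ mmmPFFF   [P → m P F]
mmmPFFF ⇒ mmmmPFFFF   [P → m P F]
mmmmPFFFF ⇒ mmmmmPFFFFF   [P → m P F]
mmmmmPFFFFF ⇒ mmmmmwFFFFF   [P → w]
mmmmmwFFFFF ⇒ mmmmmwkFFFF   [F → k]
mmmmmwkFFFF ⇒ mmmmmwkkFFF   [F → k]
mmmmmwkkFFF ⇒ mmmmmwkkkFF   [F → k]
mmmmmwkkkFF ⇒ mmmmmwkkkkF   [F → k]
mmmmmwkkkkF ⇒ mmmmmwkkkkk   [F → k]

P ⇒ mPF ⇒ mmPFF ⇒ mmmPFFF ⇒ mmmmPFFFF ⇒ mmmmmPFFFFF ⇒ mmmmmwFFFFF ⇒ mmmmmwkFFFF ⇒ mmmmmwkkFFF ⇒ mmmmmwkkkFF ⇒ mmmmmwkkkkF ⇒ mmmmmwkkkkk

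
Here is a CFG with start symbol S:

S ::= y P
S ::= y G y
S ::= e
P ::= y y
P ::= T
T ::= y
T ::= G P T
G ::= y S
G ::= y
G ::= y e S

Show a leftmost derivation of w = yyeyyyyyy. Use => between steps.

S => yP   [S ::= y P]
yP => yT   [P ::= T]
yT => yGPT   [T ::= G P T]
yGPT => yyeSPT   [G ::= y e S]
yyeSPT => yyeyPPT   [S ::= y P]
yyeyPPT => yyeyyyPT   [P ::= y y]
yyeyyyPT => yyeyyyyyT   [P ::= y y]
yyeyyyyyT => yyeyyyyyy   [T ::= y]

S => yP => yT => yGPT => yyeSPT => yyeyPPT => yyeyyyPT => yyeyyyyyT => yyeyyyyyy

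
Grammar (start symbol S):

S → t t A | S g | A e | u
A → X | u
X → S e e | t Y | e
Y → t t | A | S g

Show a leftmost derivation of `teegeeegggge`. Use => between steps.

S => Ae   [S → A e]
Ae => Xe   [A → X]
Xe => tYe   [X → t Y]
tYe => tSge   [Y → S g]
tSge => tSgge   [S → S g]
tSgge => tSggge   [S → S g]
tSggge => tSgggge   [S → S g]
tSgggge => tAegggge   [S → A e]
tAegggge => tXegggge   [A → X]
tXegggge => tSeeegggge   [X → S e e]
tSeeegggge => tSgeeegggge   [S → S g]
tSgeeegggge => tAegeeegggge   [S → A e]
tAegeeegggge => tXegeeegggge   [A → X]
tXegeeegggge => teegeeegggge   [X → e]

S => Ae => Xe => tYe => tSge => tSgge => tSggge => tSgggge => tAegggge => tXegggge => tSeeegggge => tSgeeegggge => tAegeeegggge => tXegeeegggge => teegeeegggge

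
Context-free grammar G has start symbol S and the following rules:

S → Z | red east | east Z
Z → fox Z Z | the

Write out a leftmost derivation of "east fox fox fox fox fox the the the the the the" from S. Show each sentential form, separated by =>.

S => east Z   [S → east Z]
east Z => east fox Z Z   [Z → fox Z Z]
east fox Z Z => east fox fox Z Z Z   [Z → fox Z Z]
east fox fox Z Z Z => east fox fox fox Z Z Z Z   [Z → fox Z Z]
east fox fox fox Z Z Z Z => east fox fox fox fox Z Z Z Z Z   [Z → fox Z Z]
east fox fox fox fox Z Z Z Z Z => east fox fox fox fox fox Z Z Z Z Z Z   [Z → fox Z Z]
east fox fox fox fox fox Z Z Z Z Z Z => east fox fox fox fox fox the Z Z Z Z Z   [Z → the]
east fox fox fox fox fox the Z Z Z Z Z => east fox fox fox fox fox the the Z Z Z Z   [Z → the]
east fox fox fox fox fox the the Z Z Z Z => east fox fox fox fox fox the the the Z Z Z   [Z → the]
east fox fox fox fox fox the the the Z Z Z => east fox fox fox fox fox the the the the Z Z   [Z → the]
east fox fox fox fox fox the the the the Z Z => east fox fox fox fox fox the the the the the Z   [Z → the]
east fox fox fox fox fox the the the the the Z => east fox fox fox fox fox the the the the the the   [Z → the]

S => east Z => east fox Z Z => east fox fox Z Z Z => east fox fox fox Z Z Z Z => east fox fox fox fox Z Z Z Z Z => east fox fox fox fox fox Z Z Z Z Z Z => east fox fox fox fox fox the Z Z Z Z Z => east fox fox fox fox fox the the Z Z Z Z => east fox fox fox fox fox the the the Z Z Z => east fox fox fox fox fox the the the the Z Z => east fox fox fox fox fox the the the the the Z => east fox fox fox fox fox the the the the the the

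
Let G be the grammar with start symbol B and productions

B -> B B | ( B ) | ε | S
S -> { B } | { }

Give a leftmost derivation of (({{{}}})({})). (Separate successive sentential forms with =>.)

B=>(B)=>(BB)=>((B)B)=>((S)B)=>(({B})B)=>(({S})B)=>(({{B}})B)=>(({{S}})B)=>(({{{}}})B)=>(({{{}}})(B))=>(({{{}}})(S))=>(({{{}}})({}))

B => (B)   [B -> ( B )]
(B) => (BB)   [B -> B B]
(BB) => ((B)B)   [B -> ( B )]
((B)B) => ((S)B)   [B -> S]
((S)B) => (({B})B)   [S -> { B }]
(({B})B) => (({S})B)   [B -> S]
(({S})B) => (({{B}})B)   [S -> { B }]
(({{B}})B) => (({{S}})B)   [B -> S]
(({{S}})B) => (({{{}}})B)   [S -> { }]
(({{{}}})B) => (({{{}}})(B))   [B -> ( B )]
(({{{}}})(B)) => (({{{}}})(S))   [B -> S]
(({{{}}})(S)) => (({{{}}})({}))   [S -> { }]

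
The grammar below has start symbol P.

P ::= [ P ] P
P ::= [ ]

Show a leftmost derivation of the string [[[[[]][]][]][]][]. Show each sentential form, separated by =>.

P => [P]P => [[P]P]P => [[[P]P]P]P => [[[[P]P]P]P]P => [[[[[]]P]P]P]P => [[[[[]][]]P]P]P => [[[[[]][]][]]P]P => [[[[[]][]][]][]]P => [[[[[]][]][]][]][]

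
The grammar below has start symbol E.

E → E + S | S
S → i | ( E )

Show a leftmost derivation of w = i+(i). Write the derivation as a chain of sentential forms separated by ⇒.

E ⇒ E+S   [E → E + S]
E+S ⇒ S+S   [E → S]
S+S ⇒ i+S   [S → i]
i+S ⇒ i+(E)   [S → ( E )]
i+(E) ⇒ i+(S)   [E → S]
i+(S) ⇒ i+(i)   [S → i]

E ⇒ E+S ⇒ S+S ⇒ i+S ⇒ i+(E) ⇒ i+(S) ⇒ i+(i)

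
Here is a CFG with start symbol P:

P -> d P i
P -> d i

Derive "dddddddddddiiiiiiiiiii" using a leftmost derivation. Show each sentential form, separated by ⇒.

P ⇒ dPi ⇒ ddPii ⇒ dddPiii ⇒ ddddPiiii ⇒ dddddPiiiii ⇒ ddddddPiiiiii ⇒ dddddddPiiiiiii ⇒ ddddddddPiiiiiiii ⇒ dddddddddPiiiiiiiii ⇒ ddddddddddPiiiiiiiiii ⇒ dddddddddddiiiiiiiiiii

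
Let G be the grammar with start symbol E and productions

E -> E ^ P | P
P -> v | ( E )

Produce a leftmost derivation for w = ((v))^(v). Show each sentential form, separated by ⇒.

E ⇒ E^P   [E -> E ^ P]
E^P ⇒ P^P   [E -> P]
P^P ⇒ (E)^P   [P -> ( E )]
(E)^P ⇒ (P)^P   [E -> P]
(P)^P ⇒ ((E))^P   [P -> ( E )]
((E))^P ⇒ ((P))^P   [E -> P]
((P))^P ⇒ ((v))^P   [P -> v]
((v))^P ⇒ ((v))^(E)   [P -> ( E )]
((v))^(E) ⇒ ((v))^(P)   [E -> P]
((v))^(P) ⇒ ((v))^(v)   [P -> v]

E ⇒ E^P ⇒ P^P ⇒ (E)^P ⇒ (P)^P ⇒ ((E))^P ⇒ ((P))^P ⇒ ((v))^P ⇒ ((v))^(E) ⇒ ((v))^(P) ⇒ ((v))^(v)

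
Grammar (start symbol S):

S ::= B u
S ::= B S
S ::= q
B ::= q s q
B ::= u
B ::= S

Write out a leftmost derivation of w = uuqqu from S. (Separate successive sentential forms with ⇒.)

S⇒Bu⇒Su⇒BSu⇒SSu⇒BSSu⇒SSSu⇒BuSSu⇒uuSSu⇒uuqSu⇒uuqqu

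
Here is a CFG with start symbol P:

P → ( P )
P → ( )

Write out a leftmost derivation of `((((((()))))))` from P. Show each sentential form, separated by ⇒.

P⇒(P)⇒((P))⇒(((P)))⇒((((P))))⇒(((((P)))))⇒((((((P))))))⇒((((((()))))))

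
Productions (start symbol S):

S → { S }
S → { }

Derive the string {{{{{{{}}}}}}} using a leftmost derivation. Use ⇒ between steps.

S ⇒ {S} ⇒ {{S}} ⇒ {{{S}}} ⇒ {{{{S}}}} ⇒ {{{{{S}}}}} ⇒ {{{{{{S}}}}}} ⇒ {{{{{{{}}}}}}}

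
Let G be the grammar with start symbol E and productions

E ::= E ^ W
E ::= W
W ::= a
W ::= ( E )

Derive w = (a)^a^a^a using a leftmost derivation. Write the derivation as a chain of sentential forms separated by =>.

E=>E^W=>E^W^W=>E^W^W^W=>W^W^W^W=>(E)^W^W^W=>(W)^W^W^W=>(a)^W^W^W=>(a)^a^W^W=>(a)^a^a^W=>(a)^a^a^a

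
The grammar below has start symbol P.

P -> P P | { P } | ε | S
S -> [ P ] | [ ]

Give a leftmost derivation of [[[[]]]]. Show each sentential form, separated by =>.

P => PP => SP => [P]P => [PP]P => [SP]P => [[P]P]P => [[S]P]P => [[[P]]P]P => [[[S]]P]P => [[[[]]]P]P => [[[[]]]]P => [[[[]]]]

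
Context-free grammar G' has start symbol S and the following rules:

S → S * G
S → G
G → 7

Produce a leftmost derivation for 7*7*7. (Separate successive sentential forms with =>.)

S => S*G => S*G*G => G*G*G => 7*G*G => 7*7*G => 7*7*7

S => S*G   [S → S * G]
S*G => S*G*G   [S → S * G]
S*G*G => G*G*G   [S → G]
G*G*G => 7*G*G   [G → 7]
7*G*G => 7*7*G   [G → 7]
7*7*G => 7*7*7   [G → 7]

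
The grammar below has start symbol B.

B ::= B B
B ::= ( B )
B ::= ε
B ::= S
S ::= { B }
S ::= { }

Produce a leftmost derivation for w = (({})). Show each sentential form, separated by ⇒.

B ⇒ BB   [B ::= B B]
BB ⇒ BBB   [B ::= B B]
BBB ⇒ (B)BB   [B ::= ( B )]
(B)BB ⇒ ((B))BB   [B ::= ( B )]
((B))BB ⇒ ((BB))BB   [B ::= B B]
((BB))BB ⇒ ((SB))BB   [B ::= S]
((SB))BB ⇒ (({}B))BB   [S ::= { }]
(({}B))BB ⇒ (({}))BB   [B ::= ε]
(({}))BB ⇒ (({}))B   [B ::= ε]
(({}))B ⇒ (({}))   [B ::= ε]

B ⇒ BB ⇒ BBB ⇒ (B)BB ⇒ ((B))BB ⇒ ((BB))BB ⇒ ((SB))BB ⇒ (({}B))BB ⇒ (({}))BB ⇒ (({}))B ⇒ (({}))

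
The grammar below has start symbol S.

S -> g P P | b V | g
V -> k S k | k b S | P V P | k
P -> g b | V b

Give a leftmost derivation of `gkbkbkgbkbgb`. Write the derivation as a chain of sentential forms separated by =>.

S => gPP   [S -> g P P]
gPP => gVbP   [P -> V b]
gVbP => gkSkbP   [V -> k S k]
gkSkbP => gkbVkbP   [S -> b V]
gkbVkbP => gkbPVPkbP   [V -> P V P]
gkbPVPkbP => gkbVbVPkbP   [P -> V b]
gkbVbVPkbP => gkbkbVPkbP   [V -> k]
gkbkbVPkbP => gkbkbkPkbP   [V -> k]
gkbkbkPkbP => gkbkbkgbkbP   [P -> g b]
gkbkbkgbkbP => gkbkbkgbkbgb   [P -> g b]

S => gPP => gVbP => gkSkbP => gkbVkbP => gkbPVPkbP => gkbVbVPkbP => gkbkbVPkbP => gkbkbkPkbP => gkbkbkgbkbP => gkbkbkgbkbgb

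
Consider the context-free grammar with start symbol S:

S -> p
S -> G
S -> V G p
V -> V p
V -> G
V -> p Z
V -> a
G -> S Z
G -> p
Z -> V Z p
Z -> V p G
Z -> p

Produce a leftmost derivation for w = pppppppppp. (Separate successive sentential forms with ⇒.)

S ⇒ VGp ⇒ VpGp ⇒ pZpGp ⇒ pVpGpGp ⇒ pVppGpGp ⇒ pVpppGpGp ⇒ pGpppGpGp ⇒ pppppGpGp ⇒ pppppSZpGp ⇒ ppppppZpGp ⇒ ppppppppGp ⇒ pppppppppp

S ⇒ VGp   [S -> V G p]
VGp ⇒ VpGp   [V -> V p]
VpGp ⇒ pZpGp   [V -> p Z]
pZpGp ⇒ pVpGpGp   [Z -> V p G]
pVpGpGp ⇒ pVppGpGp   [V -> V p]
pVppGpGp ⇒ pVpppGpGp   [V -> V p]
pVpppGpGp ⇒ pGpppGpGp   [V -> G]
pGpppGpGp ⇒ pppppGpGp   [G -> p]
pppppGpGp ⇒ pppppSZpGp   [G -> S Z]
pppppSZpGp ⇒ ppppppZpGp   [S -> p]
ppppppZpGp ⇒ ppppppppGp   [Z -> p]
ppppppppGp ⇒ pppppppppp   [G -> p]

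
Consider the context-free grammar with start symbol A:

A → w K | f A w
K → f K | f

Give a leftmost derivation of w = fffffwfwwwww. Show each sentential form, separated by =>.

A => fAw   [A → f A w]
fAw => ffAww   [A → f A w]
ffAww => fffAwww   [A → f A w]
fffAwww => ffffAwwww   [A → f A w]
ffffAwwww => fffffAwwwww   [A → f A w]
fffffAwwwww => fffffwKwwwww   [A → w K]
fffffwKwwwww => fffffwfwwwww   [K → f]

A => fAw => ffAww => fffAwww => ffffAwwww => fffffAwwwww => fffffwKwwwww => fffffwfwwwww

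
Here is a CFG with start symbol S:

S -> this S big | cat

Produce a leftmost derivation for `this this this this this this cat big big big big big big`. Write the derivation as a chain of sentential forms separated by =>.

S => this S big   [S -> this S big]
this S big => this this S big big   [S -> this S big]
this this S big big => this this this S big big big   [S -> this S big]
this this this S big big big => this this this this S big big big big   [S -> this S big]
this this this this S big big big big => this this this this this S big big big big big   [S -> this S big]
this this this this this S big big big big big => this this this this this this S big big big big big big   [S -> this S big]
this this this this this this S big big big big big big => this this this this this this cat big big big big big big   [S -> cat]

S => this S big => this this S big big => this this this S big big big => this this this this S big big big big => this this this this this S big big big big big => this this this this this this S big big big big big big => this this this this this this cat big big big big big big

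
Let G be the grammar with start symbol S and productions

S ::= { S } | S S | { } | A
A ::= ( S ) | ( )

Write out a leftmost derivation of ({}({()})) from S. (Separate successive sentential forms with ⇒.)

S ⇒ A ⇒ (S) ⇒ (SS) ⇒ ({}S) ⇒ ({}A) ⇒ ({}(S)) ⇒ ({}({S})) ⇒ ({}({A})) ⇒ ({}({()}))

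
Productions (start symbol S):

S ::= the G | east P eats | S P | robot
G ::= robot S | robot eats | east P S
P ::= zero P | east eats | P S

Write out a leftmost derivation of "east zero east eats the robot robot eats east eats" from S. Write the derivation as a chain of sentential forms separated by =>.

S => S P   [S ::= S P]
S P => east P eats P   [S ::= east P eats]
east P eats P => east zero P eats P   [P ::= zero P]
east zero P eats P => east zero P S eats P   [P ::= P S]
east zero P S eats P => east zero east eats S eats P   [P ::= east eats]
east zero east eats S eats P => east zero east eats the G eats P   [S ::= the G]
east zero east eats the G eats P => east zero east eats the robot S eats P   [G ::= robot S]
east zero east eats the robot S eats P => east zero east eats the robot robot eats P   [S ::= robot]
east zero east eats the robot robot eats P => east zero east eats the robot robot eats east eats   [P ::= east eats]

S => S P => east P eats P => east zero P eats P => east zero P S eats P => east zero east eats S eats P => east zero east eats the G eats P => east zero east eats the robot S eats P => east zero east eats the robot robot eats P => east zero east eats the robot robot eats east eats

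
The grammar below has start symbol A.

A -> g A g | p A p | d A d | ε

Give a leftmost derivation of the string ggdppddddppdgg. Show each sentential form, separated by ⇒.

A⇒gAg⇒ggAgg⇒ggdAdgg⇒ggdpApdgg⇒ggdppAppdgg⇒ggdppdAdppdgg⇒ggdppddAddppdgg⇒ggdppddddppdgg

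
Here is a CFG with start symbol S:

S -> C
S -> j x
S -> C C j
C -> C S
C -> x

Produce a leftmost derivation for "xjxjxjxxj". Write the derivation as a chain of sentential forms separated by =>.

S => CCj => CSCj => CSSCj => CSSSCj => xSSSCj => xjxSSCj => xjxjxSCj => xjxjxjxCj => xjxjxjxxj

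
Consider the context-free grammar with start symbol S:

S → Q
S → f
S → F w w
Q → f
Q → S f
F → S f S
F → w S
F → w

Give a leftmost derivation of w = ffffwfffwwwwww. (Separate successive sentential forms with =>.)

S=>Fww=>SfSww=>QfSww=>SffSww=>QffSww=>SfffSww=>QfffSww=>ffffSww=>ffffFwwww=>ffffwSwwww=>ffffwFwwwwww=>ffffwSfSwwwwww=>ffffwffSwwwwww=>ffffwfffwwwwww

S => Fww   [S → F w w]
Fww => SfSww   [F → S f S]
SfSww => QfSww   [S → Q]
QfSww => SffSww   [Q → S f]
SffSww => QffSww   [S → Q]
QffSww => SfffSww   [Q → S f]
SfffSww => QfffSww   [S → Q]
QfffSww => ffffSww   [Q → f]
ffffSww => ffffFwwww   [S → F w w]
ffffFwwww => ffffwSwwww   [F → w S]
ffffwSwwww => ffffwFwwwwww   [S → F w w]
ffffwFwwwwww => ffffwSfSwwwwww   [F → S f S]
ffffwSfSwwwwww => ffffwffSwwwwww   [S → f]
ffffwffSwwwwww => ffffwfffwwwwww   [S → f]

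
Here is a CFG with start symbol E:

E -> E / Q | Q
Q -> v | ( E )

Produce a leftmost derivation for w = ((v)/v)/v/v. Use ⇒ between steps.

E ⇒ E/Q   [E -> E / Q]
E/Q ⇒ E/Q/Q   [E -> E / Q]
E/Q/Q ⇒ Q/Q/Q   [E -> Q]
Q/Q/Q ⇒ (E)/Q/Q   [Q -> ( E )]
(E)/Q/Q ⇒ (E/Q)/Q/Q   [E -> E / Q]
(E/Q)/Q/Q ⇒ (Q/Q)/Q/Q   [E -> Q]
(Q/Q)/Q/Q ⇒ ((E)/Q)/Q/Q   [Q -> ( E )]
((E)/Q)/Q/Q ⇒ ((Q)/Q)/Q/Q   [E -> Q]
((Q)/Q)/Q/Q ⇒ ((v)/Q)/Q/Q   [Q -> v]
((v)/Q)/Q/Q ⇒ ((v)/v)/Q/Q   [Q -> v]
((v)/v)/Q/Q ⇒ ((v)/v)/v/Q   [Q -> v]
((v)/v)/v/Q ⇒ ((v)/v)/v/v   [Q -> v]

E ⇒ E/Q ⇒ E/Q/Q ⇒ Q/Q/Q ⇒ (E)/Q/Q ⇒ (E/Q)/Q/Q ⇒ (Q/Q)/Q/Q ⇒ ((E)/Q)/Q/Q ⇒ ((Q)/Q)/Q/Q ⇒ ((v)/Q)/Q/Q ⇒ ((v)/v)/Q/Q ⇒ ((v)/v)/v/Q ⇒ ((v)/v)/v/v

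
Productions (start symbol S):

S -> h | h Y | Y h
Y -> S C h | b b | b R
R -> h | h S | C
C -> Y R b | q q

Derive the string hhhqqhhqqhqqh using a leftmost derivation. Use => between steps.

S => hY => hSCh => hhYCh => hhSChCh => hhYhChCh => hhSChhChCh => hhhChhChCh => hhhqqhhChCh => hhhqqhhqqhCh => hhhqqhhqqhqqh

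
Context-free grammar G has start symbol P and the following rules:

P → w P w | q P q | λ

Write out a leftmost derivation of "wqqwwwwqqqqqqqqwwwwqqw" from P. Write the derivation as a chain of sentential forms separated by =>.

P => wPw => wqPqw => wqqPqqw => wqqwPwqqw => wqqwwPwwqqw => wqqwwwPwwwqqw => wqqwwwwPwwwwqqw => wqqwwwwqPqwwwwqqw => wqqwwwwqqPqqwwwwqqw => wqqwwwwqqqPqqqwwwwqqw => wqqwwwwqqqqPqqqqwwwwqqw => wqqwwwwqqqqqqqqwwwwqqw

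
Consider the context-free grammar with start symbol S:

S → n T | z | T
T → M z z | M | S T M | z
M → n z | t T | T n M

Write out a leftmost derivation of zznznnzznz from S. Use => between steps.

S=>T=>STM=>TTM=>MTM=>TnMTM=>STMnMTM=>zTMnMTM=>zzMnMTM=>zznznMTM=>zznznnzTM=>zznznnzzM=>zznznnzznz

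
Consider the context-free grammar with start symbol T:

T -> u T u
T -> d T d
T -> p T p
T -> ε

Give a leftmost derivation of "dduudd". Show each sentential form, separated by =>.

T => dTd   [T -> d T d]
dTd => ddTdd   [T -> d T d]
ddTdd => dduTudd   [T -> u T u]
dduTudd => dduudd   [T -> ε]

T=>dTd=>ddTdd=>dduTudd=>dduudd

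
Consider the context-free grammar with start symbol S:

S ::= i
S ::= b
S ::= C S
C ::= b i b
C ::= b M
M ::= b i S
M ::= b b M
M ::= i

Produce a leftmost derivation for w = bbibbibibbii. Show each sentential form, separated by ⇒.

S ⇒ CS   [S ::= C S]
CS ⇒ bMS   [C ::= b M]
bMS ⇒ bbiSS   [M ::= b i S]
bbiSS ⇒ bbiCSS   [S ::= C S]
bbiCSS ⇒ bbibMSS   [C ::= b M]
bbibMSS ⇒ bbibbiSSS   [M ::= b i S]
bbibbiSSS ⇒ bbibbiCSSS   [S ::= C S]
bbibbiCSSS ⇒ bbibbibibSSS   [C ::= b i b]
bbibbibibSSS ⇒ bbibbibibbSS   [S ::= b]
bbibbibibbSS ⇒ bbibbibibbiS   [S ::= i]
bbibbibibbiS ⇒ bbibbibibbii   [S ::= i]

S ⇒ CS ⇒ bMS ⇒ bbiSS ⇒ bbiCSS ⇒ bbibMSS ⇒ bbibbiSSS ⇒ bbibbiCSSS ⇒ bbibbibibSSS ⇒ bbibbibibbSS ⇒ bbibbibibbiS ⇒ bbibbibibbii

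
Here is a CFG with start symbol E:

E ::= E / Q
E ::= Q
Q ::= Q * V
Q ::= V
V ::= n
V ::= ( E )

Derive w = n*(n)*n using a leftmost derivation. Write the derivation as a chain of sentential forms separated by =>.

E=>Q=>Q*V=>Q*V*V=>V*V*V=>n*V*V=>n*(E)*V=>n*(Q)*V=>n*(V)*V=>n*(n)*V=>n*(n)*n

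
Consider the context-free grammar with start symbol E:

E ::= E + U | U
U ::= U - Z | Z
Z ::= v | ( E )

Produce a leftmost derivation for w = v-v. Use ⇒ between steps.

E⇒U⇒U-Z⇒Z-Z⇒v-Z⇒v-v

E ⇒ U   [E ::= U]
U ⇒ U-Z   [U ::= U - Z]
U-Z ⇒ Z-Z   [U ::= Z]
Z-Z ⇒ v-Z   [Z ::= v]
v-Z ⇒ v-v   [Z ::= v]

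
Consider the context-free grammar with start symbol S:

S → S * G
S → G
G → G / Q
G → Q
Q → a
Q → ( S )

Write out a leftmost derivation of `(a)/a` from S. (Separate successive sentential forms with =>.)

S=>G=>G/Q=>Q/Q=>(S)/Q=>(G)/Q=>(Q)/Q=>(a)/Q=>(a)/a

S => G   [S → G]
G => G/Q   [G → G / Q]
G/Q => Q/Q   [G → Q]
Q/Q => (S)/Q   [Q → ( S )]
(S)/Q => (G)/Q   [S → G]
(G)/Q => (Q)/Q   [G → Q]
(Q)/Q => (a)/Q   [Q → a]
(a)/Q => (a)/a   [Q → a]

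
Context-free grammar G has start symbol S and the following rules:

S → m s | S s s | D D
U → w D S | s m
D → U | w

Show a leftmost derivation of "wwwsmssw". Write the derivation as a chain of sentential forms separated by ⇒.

S ⇒ DD ⇒ UD ⇒ wDSD ⇒ wwSD ⇒ wwSssD ⇒ wwDDssD ⇒ wwwDssD ⇒ wwwUssD ⇒ wwwsmssD ⇒ wwwsmssw

S ⇒ DD   [S → D D]
DD ⇒ UD   [D → U]
UD ⇒ wDSD   [U → w D S]
wDSD ⇒ wwSD   [D → w]
wwSD ⇒ wwSssD   [S → S s s]
wwSssD ⇒ wwDDssD   [S → D D]
wwDDssD ⇒ wwwDssD   [D → w]
wwwDssD ⇒ wwwUssD   [D → U]
wwwUssD ⇒ wwwsmssD   [U → s m]
wwwsmssD ⇒ wwwsmssw   [D → w]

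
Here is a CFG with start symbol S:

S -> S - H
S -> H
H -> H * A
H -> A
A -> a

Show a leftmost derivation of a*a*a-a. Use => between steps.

S=>S-H=>H-H=>H*A-H=>H*A*A-H=>A*A*A-H=>a*A*A-H=>a*a*A-H=>a*a*a-H=>a*a*a-A=>a*a*a-a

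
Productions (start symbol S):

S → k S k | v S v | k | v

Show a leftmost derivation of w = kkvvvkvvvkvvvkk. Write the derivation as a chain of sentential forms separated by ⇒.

S ⇒ kSk   [S → k S k]
kSk ⇒ kkSkk   [S → k S k]
kkSkk ⇒ kkvSvkk   [S → v S v]
kkvSvkk ⇒ kkvvSvvkk   [S → v S v]
kkvvSvvkk ⇒ kkvvvSvvvkk   [S → v S v]
kkvvvSvvvkk ⇒ kkvvvkSkvvvkk   [S → k S k]
kkvvvkSkvvvkk ⇒ kkvvvkvSvkvvvkk   [S → v S v]
kkvvvkvSvkvvvkk ⇒ kkvvvkvvvkvvvkk   [S → v]

S ⇒ kSk ⇒ kkSkk ⇒ kkvSvkk ⇒ kkvvSvvkk ⇒ kkvvvSvvvkk ⇒ kkvvvkSkvvvkk ⇒ kkvvvkvSvkvvvkk ⇒ kkvvvkvvvkvvvkk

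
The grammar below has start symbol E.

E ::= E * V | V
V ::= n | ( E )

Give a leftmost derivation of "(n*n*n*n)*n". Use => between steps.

E => E*V   [E ::= E * V]
E*V => V*V   [E ::= V]
V*V => (E)*V   [V ::= ( E )]
(E)*V => (E*V)*V   [E ::= E * V]
(E*V)*V => (E*V*V)*V   [E ::= E * V]
(E*V*V)*V => (E*V*V*V)*V   [E ::= E * V]
(E*V*V*V)*V => (V*V*V*V)*V   [E ::= V]
(V*V*V*V)*V => (n*V*V*V)*V   [V ::= n]
(n*V*V*V)*V => (n*n*V*V)*V   [V ::= n]
(n*n*V*V)*V => (n*n*n*V)*V   [V ::= n]
(n*n*n*V)*V => (n*n*n*n)*V   [V ::= n]
(n*n*n*n)*V => (n*n*n*n)*n   [V ::= n]

E => E*V => V*V => (E)*V => (E*V)*V => (E*V*V)*V => (E*V*V*V)*V => (V*V*V*V)*V => (n*V*V*V)*V => (n*n*V*V)*V => (n*n*n*V)*V => (n*n*n*n)*V => (n*n*n*n)*n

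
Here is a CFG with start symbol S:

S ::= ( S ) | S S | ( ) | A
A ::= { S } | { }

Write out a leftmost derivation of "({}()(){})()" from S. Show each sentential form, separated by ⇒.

S⇒SS⇒(S)S⇒(SS)S⇒(AS)S⇒({}S)S⇒({}SS)S⇒({}SSS)S⇒({}()SS)S⇒({}()()S)S⇒({}()()A)S⇒({}()(){})S⇒({}()(){})()

S ⇒ SS   [S ::= S S]
SS ⇒ (S)S   [S ::= ( S )]
(S)S ⇒ (SS)S   [S ::= S S]
(SS)S ⇒ (AS)S   [S ::= A]
(AS)S ⇒ ({}S)S   [A ::= { }]
({}S)S ⇒ ({}SS)S   [S ::= S S]
({}SS)S ⇒ ({}SSS)S   [S ::= S S]
({}SSS)S ⇒ ({}()SS)S   [S ::= ( )]
({}()SS)S ⇒ ({}()()S)S   [S ::= ( )]
({}()()S)S ⇒ ({}()()A)S   [S ::= A]
({}()()A)S ⇒ ({}()(){})S   [A ::= { }]
({}()(){})S ⇒ ({}()(){})()   [S ::= ( )]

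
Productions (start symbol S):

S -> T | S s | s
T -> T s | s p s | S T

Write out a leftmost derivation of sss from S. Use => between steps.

S => Ss => Sss => sss

S => Ss   [S -> S s]
Ss => Sss   [S -> S s]
Sss => sss   [S -> s]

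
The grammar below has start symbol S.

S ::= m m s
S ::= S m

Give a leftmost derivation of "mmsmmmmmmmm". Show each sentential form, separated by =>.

S=>Sm=>Smm=>Smmm=>Smmmm=>Smmmmm=>Smmmmmm=>Smmmmmmm=>Smmmmmmmm=>mmsmmmmmmmm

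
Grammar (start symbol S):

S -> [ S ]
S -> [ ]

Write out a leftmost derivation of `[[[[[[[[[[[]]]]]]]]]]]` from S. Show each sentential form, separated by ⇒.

S⇒[S]⇒[[S]]⇒[[[S]]]⇒[[[[S]]]]⇒[[[[[S]]]]]⇒[[[[[[S]]]]]]⇒[[[[[[[S]]]]]]]⇒[[[[[[[[S]]]]]]]]⇒[[[[[[[[[S]]]]]]]]]⇒[[[[[[[[[[S]]]]]]]]]]⇒[[[[[[[[[[[]]]]]]]]]]]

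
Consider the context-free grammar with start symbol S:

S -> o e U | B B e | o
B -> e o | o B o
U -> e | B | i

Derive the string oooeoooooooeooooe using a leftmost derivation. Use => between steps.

S=>BBe=>oBoBe=>ooBooBe=>oooBoooBe=>oooeooooBe=>oooeoooooBoe=>oooeooooooBooe=>oooeoooooooBoooe=>oooeoooooooeooooe

S => BBe   [S -> B B e]
BBe => oBoBe   [B -> o B o]
oBoBe => ooBooBe   [B -> o B o]
ooBooBe => oooBoooBe   [B -> o B o]
oooBoooBe => oooeooooBe   [B -> e o]
oooeooooBe => oooeoooooBoe   [B -> o B o]
oooeoooooBoe => oooeooooooBooe   [B -> o B o]
oooeooooooBooe => oooeoooooooBoooe   [B -> o B o]
oooeoooooooBoooe => oooeoooooooeooooe   [B -> e o]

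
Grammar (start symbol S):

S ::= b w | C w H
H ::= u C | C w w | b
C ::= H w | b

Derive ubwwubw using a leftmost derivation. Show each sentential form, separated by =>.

S=>CwH=>HwwH=>uCwwH=>ubwwH=>ubwwuC=>ubwwuHw=>ubwwubw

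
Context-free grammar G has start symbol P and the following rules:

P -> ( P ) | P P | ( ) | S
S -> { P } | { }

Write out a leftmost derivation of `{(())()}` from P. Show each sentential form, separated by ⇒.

P⇒S⇒{P}⇒{PP}⇒{(P)P}⇒{(())P}⇒{(())()}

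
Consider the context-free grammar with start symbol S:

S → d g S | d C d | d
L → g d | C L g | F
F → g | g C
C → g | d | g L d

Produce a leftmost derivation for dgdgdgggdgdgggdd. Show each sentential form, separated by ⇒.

S ⇒ dgS   [S → d g S]
dgS ⇒ dgdCd   [S → d C d]
dgdCd ⇒ dgdgLdd   [C → g L d]
dgdgLdd ⇒ dgdgCLgdd   [L → C L g]
dgdgCLgdd ⇒ dgdgdLgdd   [C → d]
dgdgdLgdd ⇒ dgdgdCLggdd   [L → C L g]
dgdgdCLggdd ⇒ dgdgdgLggdd   [C → g]
dgdgdgLggdd ⇒ dgdgdgCLgggdd   [L → C L g]
dgdgdgCLgggdd ⇒ dgdgdggLdLgggdd   [C → g L d]
dgdgdggLdLgggdd ⇒ dgdgdggFdLgggdd   [L → F]
dgdgdggFdLgggdd ⇒ dgdgdgggdLgggdd   [F → g]
dgdgdgggdLgggdd ⇒ dgdgdgggdgdgggdd   [L → g d]

S ⇒ dgS ⇒ dgdCd ⇒ dgdgLdd ⇒ dgdgCLgdd ⇒ dgdgdLgdd ⇒ dgdgdCLggdd ⇒ dgdgdgLggdd ⇒ dgdgdgCLgggdd ⇒ dgdgdggLdLgggdd ⇒ dgdgdggFdLgggdd ⇒ dgdgdgggdLgggdd ⇒ dgdgdgggdgdgggdd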